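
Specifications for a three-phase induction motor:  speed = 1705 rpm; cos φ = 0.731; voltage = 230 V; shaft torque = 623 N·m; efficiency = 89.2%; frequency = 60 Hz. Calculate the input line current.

428 A

ω = 2π×1705/60 = 178.5 rad/s; P_out = τω = 623 × 178.5 = 111206 W
P_in = P_out / η = 111206 / 0.892 = 124670 W
I_L = P_in / (√3·V_L·cosφ) = 124670 / (1.732 × 230 × 0.731) = 428 A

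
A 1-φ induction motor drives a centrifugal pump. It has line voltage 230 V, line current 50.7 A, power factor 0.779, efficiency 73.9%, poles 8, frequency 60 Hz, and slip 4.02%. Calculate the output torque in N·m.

74.2 N·m

P_in = V·I·cosφ = 230 × 50.7 × 0.779 = 9084 W
P_out = η·P_in = 0.739 × 9084 = 6713 W
n_s = 120×60/8 = 900 rpm; n = 900×(1−0.0402) = 864 rpm
ω = 2π×864/60 = 90.48 rad/s
τ = P_out/ω = 6713/90.48 = 74.2 N·m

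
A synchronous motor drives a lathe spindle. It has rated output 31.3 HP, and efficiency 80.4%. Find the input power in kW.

29 kW

P_out = 31.3 × 746 = 23350 W
P_in = P_out/η = 23350/0.804 = 29042 W = 29 kW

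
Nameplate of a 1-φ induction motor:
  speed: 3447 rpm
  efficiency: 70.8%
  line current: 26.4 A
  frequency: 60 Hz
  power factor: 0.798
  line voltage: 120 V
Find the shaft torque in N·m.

P_in = V·I·cosφ = 120 × 26.4 × 0.798 = 2528 W
P_out = η·P_in = 0.708 × 2528 = 1790 W
n = 3447 rpm
ω = 2π×3447/60 = 361 rad/s
τ = P_out/ω = 1790/361 = 4.96 N·m

4.96 N·m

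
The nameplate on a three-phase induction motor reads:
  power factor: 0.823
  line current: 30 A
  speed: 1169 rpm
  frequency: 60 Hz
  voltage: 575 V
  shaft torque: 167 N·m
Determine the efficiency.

83.1 %

ω = 2π × 1169/60 = 122.4 rad/s; P_out = τω = 167 × 122.4 = 20441 W
P_in = √3·V_L·I_L·cosφ = 1.732 × 575 × 30 × 0.823 = 24589 W
η = P_out / P_in = 20441 / 24589 = 0.831 = 83.1%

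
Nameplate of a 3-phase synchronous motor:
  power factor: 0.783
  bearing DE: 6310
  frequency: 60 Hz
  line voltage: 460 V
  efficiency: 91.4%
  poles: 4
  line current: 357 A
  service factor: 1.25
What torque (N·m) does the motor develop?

P_in = √3·V·I·cosφ = 1.732 × 460 × 357 × 0.783 = 222708 W
P_out = η·P_in = 0.914 × 222708 = 203555 W
n = n_s = 120×60/4 = 1800 rpm (synchronous)
ω = 2π×1800/60 = 188.5 rad/s
τ = P_out/ω = 203555/188.5 = 1080 N·m

1080 N·m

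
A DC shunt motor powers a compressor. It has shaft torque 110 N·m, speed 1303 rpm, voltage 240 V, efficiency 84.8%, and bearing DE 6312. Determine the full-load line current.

ω = 2π×1303/60 = 136.4 rad/s; P_out = τω = 110 × 136.4 = 15004 W
P_in = P_out / η = 15004 / 0.848 = 17693 W
I = P_in / V = 17693 / 240 = 73.7 A

73.7 A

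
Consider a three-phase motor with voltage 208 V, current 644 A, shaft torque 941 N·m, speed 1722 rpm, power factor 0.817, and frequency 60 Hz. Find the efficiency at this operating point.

ω = 2π × 1722/60 = 180.3 rad/s; P_out = τω = 941 × 180.3 = 169662 W
P_in = √3·V_L·I_L·cosφ = 1.732 × 208 × 644 × 0.817 = 189548 W
η = P_out / P_in = 169662 / 189548 = 0.895 = 89.5%

89.5 %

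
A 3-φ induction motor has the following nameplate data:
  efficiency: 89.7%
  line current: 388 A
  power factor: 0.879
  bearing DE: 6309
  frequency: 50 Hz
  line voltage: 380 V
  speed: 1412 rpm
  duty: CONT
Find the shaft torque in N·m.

1360 N·m

P_in = √3·V·I·cosφ = 1.732 × 380 × 388 × 0.879 = 224467 W
P_out = η·P_in = 0.897 × 224467 = 201347 W
n = 1412 rpm
ω = 2π×1412/60 = 147.9 rad/s
τ = P_out/ω = 201347/147.9 = 1360 N·m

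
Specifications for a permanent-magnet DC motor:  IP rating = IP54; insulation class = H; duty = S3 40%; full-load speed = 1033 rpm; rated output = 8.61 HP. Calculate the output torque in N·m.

P_out = 8.61 × 746 = 6423 W
ω = 2π × 1033/60 = 108.2 rad/s
τ = P_out/ω = 6423/108.2 = 59.4 N·m

59.4 N·m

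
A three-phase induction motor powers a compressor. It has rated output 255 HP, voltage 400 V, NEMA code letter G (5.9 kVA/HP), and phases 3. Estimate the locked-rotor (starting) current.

S_LR = 5.9 × 255 = 1504.5 kVA
I_LR = S_LR/(√3·V_L) = 1504500/(1.732×400) = 2170 A

2170 A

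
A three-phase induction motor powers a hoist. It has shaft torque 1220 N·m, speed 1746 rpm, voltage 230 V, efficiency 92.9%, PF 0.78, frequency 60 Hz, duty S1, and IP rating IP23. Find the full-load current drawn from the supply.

ω = 2π×1746/60 = 182.8 rad/s; P_out = τω = 1220 × 182.8 = 223016 W
P_in = P_out / η = 223016 / 0.929 = 240060 W
I_L = P_in / (√3·V_L·cosφ) = 240060 / (1.732 × 230 × 0.78) = 773 A

773 A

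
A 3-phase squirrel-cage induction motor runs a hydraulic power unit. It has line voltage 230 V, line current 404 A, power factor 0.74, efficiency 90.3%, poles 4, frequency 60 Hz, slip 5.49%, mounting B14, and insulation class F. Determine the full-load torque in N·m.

P_in = √3·V·I·cosφ = 1.732 × 230 × 404 × 0.74 = 119094 W
P_out = η·P_in = 0.903 × 119094 = 107542 W
n_s = 120×60/4 = 1800 rpm; n = 1800×(1−0.0549) = 1701 rpm
ω = 2π×1701/60 = 178.1 rad/s
τ = P_out/ω = 107542/178.1 = 604 N·m

604 N·m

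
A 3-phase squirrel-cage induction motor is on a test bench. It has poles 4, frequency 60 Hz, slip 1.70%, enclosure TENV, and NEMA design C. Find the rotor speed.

1769 rpm

n_s = 120f/p = 120×60/4 = 1800 rpm
n = n_s(1 − s) = 1800 × (1 − 0.017) = 1769 rpm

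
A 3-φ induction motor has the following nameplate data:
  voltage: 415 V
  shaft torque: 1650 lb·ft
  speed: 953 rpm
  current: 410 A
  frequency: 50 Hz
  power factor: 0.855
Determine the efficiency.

τ = 1650 lb·ft × 1.356 = 2237 N·m
ω = 2π × 953/60 = 99.8 rad/s; P_out = τω = 2237 × 99.8 = 223253 W
P_in = √3·V_L·I_L·cosφ = 1.732 × 415 × 410 × 0.855 = 251968 W
η = P_out / P_in = 223253 / 251968 = 0.886 = 88.6%

88.6 %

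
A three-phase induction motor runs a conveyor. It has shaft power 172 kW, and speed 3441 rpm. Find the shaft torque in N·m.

ω = 2π × 3441/60 = 360.3 rad/s
τ = P/ω = 172000/360.3 = 477 N·m

477 N·m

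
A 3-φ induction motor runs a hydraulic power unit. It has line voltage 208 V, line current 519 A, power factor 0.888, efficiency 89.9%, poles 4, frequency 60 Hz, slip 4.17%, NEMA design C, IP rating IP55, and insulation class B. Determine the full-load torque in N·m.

P_in = √3·V·I·cosφ = 1.732 × 208 × 519 × 0.888 = 166032 W
P_out = η·P_in = 0.899 × 166032 = 149263 W
n_s = 120×60/4 = 1800 rpm; n = 1800×(1−0.0417) = 1725 rpm
ω = 2π×1725/60 = 180.6 rad/s
τ = P_out/ω = 149263/180.6 = 826 N·m

826 N·m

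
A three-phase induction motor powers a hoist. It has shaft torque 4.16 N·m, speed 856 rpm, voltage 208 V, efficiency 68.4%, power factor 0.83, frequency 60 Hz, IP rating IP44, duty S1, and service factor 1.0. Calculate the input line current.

ω = 2π×856/60 = 89.64 rad/s; P_out = τω = 4.16 × 89.64 = 373 W
P_in = P_out / η = 373 / 0.684 = 545 W
I_L = P_in / (√3·V_L·cosφ) = 545 / (1.732 × 208 × 0.83) = 1.82 A

1.82 A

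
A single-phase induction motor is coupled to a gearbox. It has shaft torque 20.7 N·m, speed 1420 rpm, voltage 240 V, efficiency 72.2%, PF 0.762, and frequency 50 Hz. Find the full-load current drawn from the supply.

ω = 2π×1420/60 = 148.7 rad/s; P_out = τω = 20.7 × 148.7 = 3078 W
P_in = P_out / η = 3078 / 0.722 = 4263 W
I = P_in / (V·cosφ) = 4263 / (240 × 0.762) = 23.3 A

23.3 A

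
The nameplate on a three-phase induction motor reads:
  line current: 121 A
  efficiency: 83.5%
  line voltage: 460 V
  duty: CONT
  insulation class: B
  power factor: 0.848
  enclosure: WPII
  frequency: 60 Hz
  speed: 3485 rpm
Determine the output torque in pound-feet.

138 lb·ft

P_in = √3·V·I·cosφ = 1.732 × 460 × 121 × 0.848 = 81750 W
P_out = η·P_in = 0.835 × 81750 = 68261 W
n = 3485 rpm
ω = 2π×3485/60 = 364.9 rad/s
τ = P_out/ω = 68261/364.9 = 187.1 N·m
In lb·ft: 187.1/1.356 = 138 lb·ft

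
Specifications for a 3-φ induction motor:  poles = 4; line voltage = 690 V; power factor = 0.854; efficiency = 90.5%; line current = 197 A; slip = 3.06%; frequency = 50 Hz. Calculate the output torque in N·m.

1190 N·m

P_in = √3·V·I·cosφ = 1.732 × 690 × 197 × 0.854 = 201058 W
P_out = η·P_in = 0.905 × 201058 = 181957 W
n_s = 120×50/4 = 1500 rpm; n = 1500×(1−0.0306) = 1454 rpm
ω = 2π×1454/60 = 152.3 rad/s
τ = P_out/ω = 181957/152.3 = 1190 N·m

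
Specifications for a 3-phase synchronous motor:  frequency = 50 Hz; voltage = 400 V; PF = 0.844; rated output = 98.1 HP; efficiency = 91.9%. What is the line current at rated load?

P_out = 98.1 × 746 = 73183 W
P_in = P_out / η = 73183 / 0.919 = 79633 W
I_L = P_in / (√3·V_L·cosφ) = 79633 / (1.732 × 400 × 0.844) = 136 A

136 A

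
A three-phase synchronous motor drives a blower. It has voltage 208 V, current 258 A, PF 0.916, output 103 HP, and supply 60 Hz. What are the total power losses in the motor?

P_in = √3·V·I·cosφ = 1.732×208×258×0.916 = 85139 W
P_out = 103×746 = 76838 W
Losses = P_in − P_out = 85139 − 76838 = 8301 W

8.3 kW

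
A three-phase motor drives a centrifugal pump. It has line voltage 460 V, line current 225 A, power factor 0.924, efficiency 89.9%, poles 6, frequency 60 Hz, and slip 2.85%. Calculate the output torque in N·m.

P_in = √3·V·I·cosφ = 1.732 × 460 × 225 × 0.924 = 165638 W
P_out = η·P_in = 0.899 × 165638 = 148909 W
n_s = 120×60/6 = 1200 rpm; n = 1200×(1−0.0285) = 1166 rpm
ω = 2π×1166/60 = 122.1 rad/s
τ = P_out/ω = 148909/122.1 = 1220 N·m

1220 N·m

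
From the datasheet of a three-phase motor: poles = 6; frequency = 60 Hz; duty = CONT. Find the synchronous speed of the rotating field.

n_s = 120f/p = 120×60/6 = 1200 rpm

1200 rpm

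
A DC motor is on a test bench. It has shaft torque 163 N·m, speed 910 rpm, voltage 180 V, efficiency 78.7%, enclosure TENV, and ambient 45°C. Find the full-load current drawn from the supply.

110 A

ω = 2π×910/60 = 95.29 rad/s; P_out = τω = 163 × 95.29 = 15532 W
P_in = P_out / η = 15532 / 0.787 = 19736 W
I = P_in / V = 19736 / 180 = 110 A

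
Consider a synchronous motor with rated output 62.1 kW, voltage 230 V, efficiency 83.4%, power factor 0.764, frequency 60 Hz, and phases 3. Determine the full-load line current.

P_out = 62.1 kW = 62100 W
P_in = P_out / η = 62100 / 0.834 = 74460 W
I_L = P_in / (√3·V_L·cosφ) = 74460 / (1.732 × 230 × 0.764) = 245 A

245 A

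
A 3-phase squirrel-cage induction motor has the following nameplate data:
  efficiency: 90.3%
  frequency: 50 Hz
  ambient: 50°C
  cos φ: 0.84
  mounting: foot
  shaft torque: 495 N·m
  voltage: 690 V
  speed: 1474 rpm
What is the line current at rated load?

ω = 2π×1474/60 = 154.4 rad/s; P_out = τω = 495 × 154.4 = 76428 W
P_in = P_out / η = 76428 / 0.903 = 84638 W
I_L = P_in / (√3·V_L·cosφ) = 84638 / (1.732 × 690 × 0.84) = 84.3 A

84.3 A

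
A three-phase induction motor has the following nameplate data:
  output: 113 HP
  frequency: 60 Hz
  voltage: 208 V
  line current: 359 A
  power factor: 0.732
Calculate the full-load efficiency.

89.0 %

P_out = 113 × 746 = 84298 W
P_in = √3·V_L·I_L·cosφ = 1.732 × 208 × 359 × 0.732 = 94671 W
η = P_out / P_in = 84298 / 94671 = 0.890 = 89.0%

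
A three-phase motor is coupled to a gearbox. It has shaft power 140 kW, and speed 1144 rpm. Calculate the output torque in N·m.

ω = 2π × 1144/60 = 119.8 rad/s
τ = P/ω = 140000/119.8 = 1170 N·m

1170 N·m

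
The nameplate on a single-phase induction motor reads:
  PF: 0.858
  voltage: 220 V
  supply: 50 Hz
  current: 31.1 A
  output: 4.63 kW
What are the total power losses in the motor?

P_in = V·I·cosφ = 220×31.1×0.858 = 5870 W
P_out = 4630 W
Losses = P_in − P_out = 5870 − 4630 = 1240 W

1240 W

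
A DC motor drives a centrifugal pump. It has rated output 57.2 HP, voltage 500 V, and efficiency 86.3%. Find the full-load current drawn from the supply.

P_out = 57.2 × 746 = 42671 W
P_in = P_out / η = 42671 / 0.863 = 49445 W
I = P_in / V = 49445 / 500 = 98.9 A

98.9 A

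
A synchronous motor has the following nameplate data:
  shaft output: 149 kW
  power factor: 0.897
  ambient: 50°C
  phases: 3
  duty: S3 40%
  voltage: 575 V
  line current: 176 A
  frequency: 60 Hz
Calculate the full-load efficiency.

P_out = 149 kW = 149000 W
P_in = √3·V_L·I_L·cosφ = 1.732 × 575 × 176 × 0.897 = 157225 W
η = P_out / P_in = 149000 / 157225 = 0.948 = 94.8%

94.8 %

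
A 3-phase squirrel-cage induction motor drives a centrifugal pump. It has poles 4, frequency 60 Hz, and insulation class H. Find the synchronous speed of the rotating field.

1800 rpm

n_s = 120f/p = 120×60/4 = 1800 rpm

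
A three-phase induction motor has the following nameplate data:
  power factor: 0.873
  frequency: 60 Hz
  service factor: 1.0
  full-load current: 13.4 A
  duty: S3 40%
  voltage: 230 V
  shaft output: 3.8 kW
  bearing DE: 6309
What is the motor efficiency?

P_out = 3.8 kW = 3800 W
P_in = √3·V_L·I_L·cosφ = 1.732 × 230 × 13.4 × 0.873 = 4660 W
η = P_out / P_in = 3800 / 4660 = 0.815 = 81.5%

81.5 %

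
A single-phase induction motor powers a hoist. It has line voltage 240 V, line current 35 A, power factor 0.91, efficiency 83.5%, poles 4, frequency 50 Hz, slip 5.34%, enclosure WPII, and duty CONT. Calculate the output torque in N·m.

42.9 N·m

P_in = V·I·cosφ = 240 × 35 × 0.91 = 7644 W
P_out = η·P_in = 0.835 × 7644 = 6383 W
n_s = 120×50/4 = 1500 rpm; n = 1500×(1−0.0534) = 1420 rpm
ω = 2π×1420/60 = 148.7 rad/s
τ = P_out/ω = 6383/148.7 = 42.9 N·m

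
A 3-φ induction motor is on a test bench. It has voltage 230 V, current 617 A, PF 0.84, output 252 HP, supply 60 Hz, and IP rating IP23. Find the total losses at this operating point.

18.5 kW

P_in = √3·V·I·cosφ = 1.732×230×617×0.84 = 206462 W
P_out = 252×746 = 187992 W
Losses = P_in − P_out = 206462 − 187992 = 18470 W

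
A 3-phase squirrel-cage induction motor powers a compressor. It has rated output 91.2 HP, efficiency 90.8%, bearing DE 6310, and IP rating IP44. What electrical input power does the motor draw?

74.9 kW

P_out = 91.2 × 746 = 68035 W
P_in = P_out/η = 68035/0.908 = 74928 W = 74.9 kW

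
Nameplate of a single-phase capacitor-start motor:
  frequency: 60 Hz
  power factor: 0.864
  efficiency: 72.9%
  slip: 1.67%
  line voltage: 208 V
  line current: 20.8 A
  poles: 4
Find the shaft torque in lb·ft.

10.8 lb·ft

P_in = V·I·cosφ = 208 × 20.8 × 0.864 = 3738 W
P_out = η·P_in = 0.729 × 3738 = 2725 W
n_s = 120×60/4 = 1800 rpm; n = 1800×(1−0.0167) = 1770 rpm
ω = 2π×1770/60 = 185.4 rad/s
τ = P_out/ω = 2725/185.4 = 14.7 N·m
In lb·ft: 14.7/1.356 = 10.8 lb·ft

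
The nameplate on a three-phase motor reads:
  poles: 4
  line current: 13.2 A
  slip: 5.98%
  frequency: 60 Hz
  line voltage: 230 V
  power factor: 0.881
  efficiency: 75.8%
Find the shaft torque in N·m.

19.8 N·m

P_in = √3·V·I·cosφ = 1.732 × 230 × 13.2 × 0.881 = 4633 W
P_out = η·P_in = 0.758 × 4633 = 3512 W
n_s = 120×60/4 = 1800 rpm; n = 1800×(1−0.0598) = 1692 rpm
ω = 2π×1692/60 = 177.2 rad/s
τ = P_out/ω = 3512/177.2 = 19.8 N·m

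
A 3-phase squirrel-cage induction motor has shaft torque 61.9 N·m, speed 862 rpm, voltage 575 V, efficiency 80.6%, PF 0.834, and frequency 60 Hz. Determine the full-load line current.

ω = 2π×862/60 = 90.27 rad/s; P_out = τω = 61.9 × 90.27 = 5588 W
P_in = P_out / η = 5588 / 0.806 = 6933 W
I_L = P_in / (√3·V_L·cosφ) = 6933 / (1.732 × 575 × 0.834) = 8.35 A

8.35 A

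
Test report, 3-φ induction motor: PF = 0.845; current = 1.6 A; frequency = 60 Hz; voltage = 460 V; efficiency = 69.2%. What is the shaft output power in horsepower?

P_in = √3·V·I·cosφ = 1.732 × 460 × 1.6 × 0.845 = 1077 W
P_out = η·P_in = 0.692 × 1077 = 745 W
= 745/746 = 0.999 HP

0.999 HP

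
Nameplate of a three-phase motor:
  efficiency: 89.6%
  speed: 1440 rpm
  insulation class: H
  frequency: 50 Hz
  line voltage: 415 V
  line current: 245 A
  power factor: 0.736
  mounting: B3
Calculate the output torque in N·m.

770 N·m

P_in = √3·V·I·cosφ = 1.732 × 415 × 245 × 0.736 = 129610 W
P_out = η·P_in = 0.896 × 129610 = 116131 W
n = 1440 rpm
ω = 2π×1440/60 = 150.8 rad/s
τ = P_out/ω = 116131/150.8 = 770 N·m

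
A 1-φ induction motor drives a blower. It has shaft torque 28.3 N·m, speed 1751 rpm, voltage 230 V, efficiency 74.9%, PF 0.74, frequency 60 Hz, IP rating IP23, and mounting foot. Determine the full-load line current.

ω = 2π×1751/60 = 183.4 rad/s; P_out = τω = 28.3 × 183.4 = 5190 W
P_in = P_out / η = 5190 / 0.749 = 6929 W
I = P_in / (V·cosφ) = 6929 / (230 × 0.74) = 40.7 A

40.7 A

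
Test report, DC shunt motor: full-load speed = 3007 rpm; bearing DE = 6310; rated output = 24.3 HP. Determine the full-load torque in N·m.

P_out = 24.3 × 746 = 18128 W
ω = 2π × 3007/60 = 314.9 rad/s
τ = P_out/ω = 18128/314.9 = 57.6 N·m

57.6 N·m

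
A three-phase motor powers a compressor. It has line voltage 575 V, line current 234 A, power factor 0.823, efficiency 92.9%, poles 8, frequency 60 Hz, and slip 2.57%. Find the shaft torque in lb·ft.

1430 lb·ft

P_in = √3·V·I·cosφ = 1.732 × 575 × 234 × 0.823 = 191792 W
P_out = η·P_in = 0.929 × 191792 = 178175 W
n_s = 120×60/8 = 900 rpm; n = 900×(1−0.0257) = 877 rpm
ω = 2π×877/60 = 91.84 rad/s
τ = P_out/ω = 178175/91.84 = 1940 N·m
In lb·ft: 1940/1.356 = 1430 lb·ft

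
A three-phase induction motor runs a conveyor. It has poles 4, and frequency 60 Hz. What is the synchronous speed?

n_s = 120f/p = 120×60/4 = 1800 rpm

1800 rpm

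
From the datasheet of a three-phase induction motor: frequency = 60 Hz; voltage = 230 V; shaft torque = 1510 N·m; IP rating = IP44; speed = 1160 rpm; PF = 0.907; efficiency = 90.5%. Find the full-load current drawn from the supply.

561 A

ω = 2π×1160/60 = 121.5 rad/s; P_out = τω = 1510 × 121.5 = 183465 W
P_in = P_out / η = 183465 / 0.905 = 202724 W
I_L = P_in / (√3·V_L·cosφ) = 202724 / (1.732 × 230 × 0.907) = 561 A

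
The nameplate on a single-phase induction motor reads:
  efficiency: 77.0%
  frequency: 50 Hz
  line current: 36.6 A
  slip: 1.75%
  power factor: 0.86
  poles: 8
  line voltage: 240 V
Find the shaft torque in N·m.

75.4 N·m

P_in = V·I·cosφ = 240 × 36.6 × 0.86 = 7554 W
P_out = η·P_in = 0.77 × 7554 = 5817 W
n_s = 120×50/8 = 750 rpm; n = 750×(1−0.0175) = 737 rpm
ω = 2π×737/60 = 77.18 rad/s
τ = P_out/ω = 5817/77.18 = 75.4 N·m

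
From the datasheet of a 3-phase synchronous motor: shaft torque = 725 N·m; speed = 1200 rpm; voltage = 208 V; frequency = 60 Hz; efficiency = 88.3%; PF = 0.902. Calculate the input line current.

ω = 2π×1200/60 = 125.7 rad/s; P_out = τω = 725 × 125.7 = 91133 W
P_in = P_out / η = 91133 / 0.883 = 103208 W
I_L = P_in / (√3·V_L·cosφ) = 103208 / (1.732 × 208 × 0.902) = 318 A

318 A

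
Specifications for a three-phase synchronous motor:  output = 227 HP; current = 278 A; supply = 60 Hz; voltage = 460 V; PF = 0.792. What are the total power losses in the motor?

6.08 kW

P_in = √3·V·I·cosφ = 1.732×460×278×0.792 = 175419 W
P_out = 227×746 = 169342 W
Losses = P_in − P_out = 175419 − 169342 = 6077 W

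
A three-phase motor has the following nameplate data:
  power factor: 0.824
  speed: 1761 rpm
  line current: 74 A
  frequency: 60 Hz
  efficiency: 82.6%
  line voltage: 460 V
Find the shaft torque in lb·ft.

160 lb·ft

P_in = √3·V·I·cosφ = 1.732 × 460 × 74 × 0.824 = 48581 W
P_out = η·P_in = 0.826 × 48581 = 40128 W
n = 1761 rpm
ω = 2π×1761/60 = 184.4 rad/s
τ = P_out/ω = 40128/184.4 = 217.6 N·m
In lb·ft: 217.6/1.356 = 160 lb·ft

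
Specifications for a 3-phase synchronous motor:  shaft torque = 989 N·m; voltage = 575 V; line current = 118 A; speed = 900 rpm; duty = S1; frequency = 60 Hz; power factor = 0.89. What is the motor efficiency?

ω = 2π × 900/60 = 94.25 rad/s; P_out = τω = 989 × 94.25 = 93213 W
P_in = √3·V_L·I_L·cosφ = 1.732 × 575 × 118 × 0.89 = 104589 W
η = P_out / P_in = 93213 / 104589 = 0.891 = 89.1%

89.1 %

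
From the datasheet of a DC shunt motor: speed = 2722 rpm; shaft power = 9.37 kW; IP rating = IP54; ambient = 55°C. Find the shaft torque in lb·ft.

ω = 2π × 2722/60 = 285 rad/s
τ = P/ω = 9370/285 = 32.88 N·m
In lb·ft: 32.88/1.356 = 24.2 lb·ft

24.2 lb·ft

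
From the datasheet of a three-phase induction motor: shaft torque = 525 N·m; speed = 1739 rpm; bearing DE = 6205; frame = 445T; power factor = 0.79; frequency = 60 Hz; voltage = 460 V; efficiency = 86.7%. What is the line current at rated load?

175 A

ω = 2π×1739/60 = 182.1 rad/s; P_out = τω = 525 × 182.1 = 95603 W
P_in = P_out / η = 95603 / 0.867 = 110269 W
I_L = P_in / (√3·V_L·cosφ) = 110269 / (1.732 × 460 × 0.79) = 175 A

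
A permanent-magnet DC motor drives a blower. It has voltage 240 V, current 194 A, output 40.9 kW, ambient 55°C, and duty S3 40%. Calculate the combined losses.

P_in = V·I = 240×194 = 46560 W
P_out = 40900 W
Losses = P_in − P_out = 46560 − 40900 = 5660 W

5.66 kW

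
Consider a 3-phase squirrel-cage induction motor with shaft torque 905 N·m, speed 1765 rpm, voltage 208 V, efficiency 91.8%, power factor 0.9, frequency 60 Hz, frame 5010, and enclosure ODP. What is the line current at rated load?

ω = 2π×1765/60 = 184.8 rad/s; P_out = τω = 905 × 184.8 = 167244 W
P_in = P_out / η = 167244 / 0.918 = 182183 W
I_L = P_in / (√3·V_L·cosφ) = 182183 / (1.732 × 208 × 0.9) = 562 A

562 A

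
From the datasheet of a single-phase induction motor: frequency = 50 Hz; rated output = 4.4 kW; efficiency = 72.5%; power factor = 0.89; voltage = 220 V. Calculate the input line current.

P_out = 4.4 kW = 4400 W
P_in = P_out / η = 4400 / 0.725 = 6069 W
I = P_in / (V·cosφ) = 6069 / (220 × 0.89) = 31 A

31 A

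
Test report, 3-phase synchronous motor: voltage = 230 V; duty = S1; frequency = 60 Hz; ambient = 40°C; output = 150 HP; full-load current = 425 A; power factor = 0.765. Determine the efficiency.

P_out = 150 × 746 = 111900 W
P_in = √3·V_L·I_L·cosφ = 1.732 × 230 × 425 × 0.765 = 129517 W
η = P_out / P_in = 111900 / 129517 = 0.864 = 86.4%

86.4 %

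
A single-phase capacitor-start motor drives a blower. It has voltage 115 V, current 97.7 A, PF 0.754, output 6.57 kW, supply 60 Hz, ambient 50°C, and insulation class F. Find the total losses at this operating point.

P_in = V·I·cosφ = 115×97.7×0.754 = 8472 W
P_out = 6570 W
Losses = P_in − P_out = 8472 − 6570 = 1902 W

1900 W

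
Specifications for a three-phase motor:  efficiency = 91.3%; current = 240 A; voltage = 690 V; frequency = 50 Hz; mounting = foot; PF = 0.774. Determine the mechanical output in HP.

P_in = √3·V·I·cosφ = 1.732 × 690 × 240 × 0.774 = 221998 W
P_out = η·P_in = 0.913 × 221998 = 202684 W
= 202684/746 = 272 HP

272 HP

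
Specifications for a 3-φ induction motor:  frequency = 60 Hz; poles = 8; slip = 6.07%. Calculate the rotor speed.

n_s = 120f/p = 120×60/8 = 900 rpm
n = n_s(1 − s) = 900 × (1 − 0.0607) = 845 rpm

845 rpm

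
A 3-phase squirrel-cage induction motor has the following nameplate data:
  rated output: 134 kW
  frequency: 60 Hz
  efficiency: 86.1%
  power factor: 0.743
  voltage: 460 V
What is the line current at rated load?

263 A

P_out = 134 kW = 134000 W
P_in = P_out / η = 134000 / 0.861 = 155633 W
I_L = P_in / (√3·V_L·cosφ) = 155633 / (1.732 × 460 × 0.743) = 263 A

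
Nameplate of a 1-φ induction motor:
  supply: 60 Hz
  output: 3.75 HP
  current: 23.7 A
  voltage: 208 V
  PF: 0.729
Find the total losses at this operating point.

P_in = V·I·cosφ = 208×23.7×0.729 = 3594 W
P_out = 3.75×746 = 2798 W
Losses = P_in − P_out = 3594 − 2798 = 796 W

796 W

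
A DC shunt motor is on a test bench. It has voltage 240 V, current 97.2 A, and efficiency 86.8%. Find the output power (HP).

P_in = V·I = 240 × 97.2 = 23328 W
P_out = η·P_in = 0.868 × 23328 = 20249 W
= 20249/746 = 27.1 HP

27.1 HP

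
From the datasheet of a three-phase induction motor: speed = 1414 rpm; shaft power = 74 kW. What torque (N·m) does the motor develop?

500 N·m

ω = 2π × 1414/60 = 148.1 rad/s
τ = P/ω = 74000/148.1 = 500 N·m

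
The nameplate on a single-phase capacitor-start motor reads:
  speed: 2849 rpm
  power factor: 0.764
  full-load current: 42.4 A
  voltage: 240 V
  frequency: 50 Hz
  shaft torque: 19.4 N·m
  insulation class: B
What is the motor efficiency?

74.4 %

ω = 2π × 2849/60 = 298.3 rad/s; P_out = τω = 19.4 × 298.3 = 5787 W
P_in = V·I·cosφ = 240 × 42.4 × 0.764 = 7774 W
η = P_out / P_in = 5787 / 7774 = 0.744 = 74.4%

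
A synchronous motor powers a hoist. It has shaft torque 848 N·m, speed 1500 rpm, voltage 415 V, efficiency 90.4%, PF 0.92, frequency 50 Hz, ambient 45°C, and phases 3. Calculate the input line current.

223 A

ω = 2π×1500/60 = 157.1 rad/s; P_out = τω = 848 × 157.1 = 133221 W
P_in = P_out / η = 133221 / 0.904 = 147368 W
I_L = P_in / (√3·V_L·cosφ) = 147368 / (1.732 × 415 × 0.92) = 223 A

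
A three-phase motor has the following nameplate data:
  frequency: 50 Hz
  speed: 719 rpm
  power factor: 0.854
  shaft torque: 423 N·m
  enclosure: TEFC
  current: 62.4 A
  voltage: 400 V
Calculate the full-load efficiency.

ω = 2π × 719/60 = 75.29 rad/s; P_out = τω = 423 × 75.29 = 31848 W
P_in = √3·V_L·I_L·cosφ = 1.732 × 400 × 62.4 × 0.854 = 36919 W
η = P_out / P_in = 31848 / 36919 = 0.863 = 86.3%

86.3 %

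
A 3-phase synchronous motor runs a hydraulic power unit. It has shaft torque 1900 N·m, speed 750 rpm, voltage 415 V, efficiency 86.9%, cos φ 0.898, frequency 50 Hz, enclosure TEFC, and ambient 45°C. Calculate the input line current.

266 A

ω = 2π×750/60 = 78.54 rad/s; P_out = τω = 1900 × 78.54 = 149226 W
P_in = P_out / η = 149226 / 0.869 = 171722 W
I_L = P_in / (√3·V_L·cosφ) = 171722 / (1.732 × 415 × 0.898) = 266 A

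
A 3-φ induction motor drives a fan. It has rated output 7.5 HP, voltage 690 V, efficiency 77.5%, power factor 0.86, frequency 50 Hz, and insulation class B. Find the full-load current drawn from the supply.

7.02 A

P_out = 7.5 × 746 = 5595 W
P_in = P_out / η = 5595 / 0.775 = 7219 W
I_L = P_in / (√3·V_L·cosφ) = 7219 / (1.732 × 690 × 0.86) = 7.02 A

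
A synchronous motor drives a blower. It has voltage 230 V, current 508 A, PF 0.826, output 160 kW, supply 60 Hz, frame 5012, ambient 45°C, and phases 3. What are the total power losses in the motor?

7160 W

P_in = √3·V·I·cosφ = 1.732×230×508×0.826 = 167155 W
P_out = 160000 W
Losses = P_in − P_out = 167155 − 160000 = 7155 W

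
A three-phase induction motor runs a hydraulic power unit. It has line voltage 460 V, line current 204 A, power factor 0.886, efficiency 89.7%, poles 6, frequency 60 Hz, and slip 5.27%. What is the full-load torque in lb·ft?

800 lb·ft

P_in = √3·V·I·cosφ = 1.732 × 460 × 204 × 0.886 = 144002 W
P_out = η·P_in = 0.897 × 144002 = 129170 W
n_s = 120×60/6 = 1200 rpm; n = 1200×(1−0.0527) = 1137 rpm
ω = 2π×1137/60 = 119.1 rad/s
τ = P_out/ω = 129170/119.1 = 1085 N·m
In lb·ft: 1085/1.356 = 800 lb·ft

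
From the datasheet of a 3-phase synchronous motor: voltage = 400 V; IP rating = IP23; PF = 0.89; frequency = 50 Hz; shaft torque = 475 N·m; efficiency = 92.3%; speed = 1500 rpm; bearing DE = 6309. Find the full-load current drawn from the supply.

ω = 2π×1500/60 = 157.1 rad/s; P_out = τω = 475 × 157.1 = 74623 W
P_in = P_out / η = 74623 / 0.923 = 80848 W
I_L = P_in / (√3·V_L·cosφ) = 80848 / (1.732 × 400 × 0.89) = 131 A

131 A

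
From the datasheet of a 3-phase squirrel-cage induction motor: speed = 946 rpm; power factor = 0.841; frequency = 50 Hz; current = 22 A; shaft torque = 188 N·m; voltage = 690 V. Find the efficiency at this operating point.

84.2 %

ω = 2π × 946/60 = 99.06 rad/s; P_out = τω = 188 × 99.06 = 18623 W
P_in = √3·V_L·I_L·cosφ = 1.732 × 690 × 22 × 0.841 = 22111 W
η = P_out / P_in = 18623 / 22111 = 0.842 = 84.2%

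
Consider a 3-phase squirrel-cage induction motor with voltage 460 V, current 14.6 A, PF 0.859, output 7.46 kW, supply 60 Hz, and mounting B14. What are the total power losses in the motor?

2.53 kW

P_in = √3·V·I·cosφ = 1.732×460×14.6×0.859 = 9992 W
P_out = 7460 W
Losses = P_in − P_out = 9992 − 7460 = 2532 W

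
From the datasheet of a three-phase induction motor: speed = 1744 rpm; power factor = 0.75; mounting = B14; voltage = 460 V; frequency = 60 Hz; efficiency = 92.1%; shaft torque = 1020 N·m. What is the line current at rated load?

338 A

ω = 2π×1744/60 = 182.6 rad/s; P_out = τω = 1020 × 182.6 = 186252 W
P_in = P_out / η = 186252 / 0.921 = 202228 W
I_L = P_in / (√3·V_L·cosφ) = 202228 / (1.732 × 460 × 0.75) = 338 A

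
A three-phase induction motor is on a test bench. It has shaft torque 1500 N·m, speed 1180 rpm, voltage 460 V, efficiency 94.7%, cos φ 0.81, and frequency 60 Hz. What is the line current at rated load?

ω = 2π×1180/60 = 123.6 rad/s; P_out = τω = 1500 × 123.6 = 185400 W
P_in = P_out / η = 185400 / 0.947 = 195776 W
I_L = P_in / (√3·V_L·cosφ) = 195776 / (1.732 × 460 × 0.81) = 303 A

303 A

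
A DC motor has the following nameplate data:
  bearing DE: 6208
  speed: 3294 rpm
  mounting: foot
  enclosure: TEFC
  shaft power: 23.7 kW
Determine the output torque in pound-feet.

50.7 lb·ft

ω = 2π × 3294/60 = 344.9 rad/s
τ = P/ω = 23700/344.9 = 68.72 N·m
In lb·ft: 68.72/1.356 = 50.7 lb·ft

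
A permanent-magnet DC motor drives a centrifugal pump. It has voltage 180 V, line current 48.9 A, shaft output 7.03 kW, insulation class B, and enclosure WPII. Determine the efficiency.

P_out = 7.03 kW = 7030 W
P_in = V·I = 180 × 48.9 = 8802 W
η = P_out / P_in = 7030 / 8802 = 0.799 = 79.9%

79.9 %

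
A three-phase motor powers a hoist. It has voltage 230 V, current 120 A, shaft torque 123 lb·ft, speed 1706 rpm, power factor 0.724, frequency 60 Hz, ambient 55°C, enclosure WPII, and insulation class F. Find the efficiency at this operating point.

86.1 %

τ = 123 lb·ft × 1.356 = 166.8 N·m
ω = 2π × 1706/60 = 178.7 rad/s; P_out = τω = 166.8 × 178.7 = 29807 W
P_in = √3·V_L·I_L·cosφ = 1.732 × 230 × 120 × 0.724 = 34610 W
η = P_out / P_in = 29807 / 34610 = 0.861 = 86.1%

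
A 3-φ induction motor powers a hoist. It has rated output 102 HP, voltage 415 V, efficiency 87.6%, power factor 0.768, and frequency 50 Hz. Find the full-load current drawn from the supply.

157 A

P_out = 102 × 746 = 76092 W
P_in = P_out / η = 76092 / 0.876 = 86863 W
I_L = P_in / (√3·V_L·cosφ) = 86863 / (1.732 × 415 × 0.768) = 157 A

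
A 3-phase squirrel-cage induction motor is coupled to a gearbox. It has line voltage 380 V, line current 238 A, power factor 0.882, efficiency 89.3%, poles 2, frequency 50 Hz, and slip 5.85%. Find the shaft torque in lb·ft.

P_in = √3·V·I·cosφ = 1.732 × 380 × 238 × 0.882 = 138158 W
P_out = η·P_in = 0.893 × 138158 = 123375 W
n_s = 120×50/2 = 3000 rpm; n = 3000×(1−0.0585) = 2825 rpm
ω = 2π×2825/60 = 295.8 rad/s
τ = P_out/ω = 123375/295.8 = 417.1 N·m
In lb·ft: 417.1/1.356 = 308 lb·ft

308 lb·ft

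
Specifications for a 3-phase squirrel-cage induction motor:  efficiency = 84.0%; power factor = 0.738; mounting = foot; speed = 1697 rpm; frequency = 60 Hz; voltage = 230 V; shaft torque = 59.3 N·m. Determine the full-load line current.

ω = 2π×1697/60 = 177.7 rad/s; P_out = τω = 59.3 × 177.7 = 10538 W
P_in = P_out / η = 10538 / 0.840 = 12545 W
I_L = P_in / (√3·V_L·cosφ) = 12545 / (1.732 × 230 × 0.738) = 42.7 A

42.7 A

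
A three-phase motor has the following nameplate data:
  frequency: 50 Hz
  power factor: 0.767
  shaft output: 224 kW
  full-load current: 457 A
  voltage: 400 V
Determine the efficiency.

P_out = 224 kW = 224000 W
P_in = √3·V_L·I_L·cosφ = 1.732 × 400 × 457 × 0.767 = 242840 W
η = P_out / P_in = 224000 / 242840 = 0.922 = 92.2%

92.2 %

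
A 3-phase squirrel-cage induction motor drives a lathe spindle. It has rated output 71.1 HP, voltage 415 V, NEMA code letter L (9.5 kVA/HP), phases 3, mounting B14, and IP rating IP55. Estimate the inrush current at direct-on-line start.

940 A

S_LR = 9.5 × 71.1 = 675.45 kVA
I_LR = S_LR/(√3·V_L) = 675450/(1.732×415) = 940 A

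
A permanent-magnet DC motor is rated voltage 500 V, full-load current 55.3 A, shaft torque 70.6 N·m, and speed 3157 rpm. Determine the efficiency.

84.4 %

ω = 2π × 3157/60 = 330.6 rad/s; P_out = τω = 70.6 × 330.6 = 23340 W
P_in = V·I = 500 × 55.3 = 27650 W
η = P_out / P_in = 23340 / 27650 = 0.844 = 84.4%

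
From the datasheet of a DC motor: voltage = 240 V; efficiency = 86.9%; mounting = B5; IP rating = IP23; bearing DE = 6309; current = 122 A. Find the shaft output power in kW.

P_in = V·I = 240 × 122 = 29280 W
P_out = η·P_in = 0.869 × 29280 = 25444 W

25.4 kW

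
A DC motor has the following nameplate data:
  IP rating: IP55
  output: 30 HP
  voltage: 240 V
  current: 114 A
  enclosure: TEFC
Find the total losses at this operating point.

P_in = V·I = 240×114 = 27360 W
P_out = 30×746 = 22380 W
Losses = P_in − P_out = 27360 − 22380 = 4980 W

4.98 kW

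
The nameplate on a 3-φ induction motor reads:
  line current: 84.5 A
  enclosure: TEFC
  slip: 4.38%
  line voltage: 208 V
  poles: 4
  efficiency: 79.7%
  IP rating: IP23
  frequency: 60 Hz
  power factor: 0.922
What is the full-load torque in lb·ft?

P_in = √3·V·I·cosφ = 1.732 × 208 × 84.5 × 0.922 = 28067 W
P_out = η·P_in = 0.797 × 28067 = 22369 W
n_s = 120×60/4 = 1800 rpm; n = 1800×(1−0.0438) = 1721 rpm
ω = 2π×1721/60 = 180.2 rad/s
τ = P_out/ω = 22369/180.2 = 124.1 N·m
In lb·ft: 124.1/1.356 = 91.5 lb·ft

91.5 lb·ft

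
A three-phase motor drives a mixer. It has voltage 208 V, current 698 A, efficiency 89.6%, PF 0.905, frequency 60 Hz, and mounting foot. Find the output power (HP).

P_in = √3·V·I·cosφ = 1.732 × 208 × 698 × 0.905 = 227570 W
P_out = η·P_in = 0.896 × 227570 = 203903 W
= 203903/746 = 273 HP

273 HP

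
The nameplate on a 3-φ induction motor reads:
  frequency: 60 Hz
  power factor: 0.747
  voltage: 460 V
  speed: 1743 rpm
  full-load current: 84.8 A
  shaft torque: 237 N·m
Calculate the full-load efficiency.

85.7 %

ω = 2π × 1743/60 = 182.5 rad/s; P_out = τω = 237 × 182.5 = 43253 W
P_in = √3·V_L·I_L·cosφ = 1.732 × 460 × 84.8 × 0.747 = 50469 W
η = P_out / P_in = 43253 / 50469 = 0.857 = 85.7%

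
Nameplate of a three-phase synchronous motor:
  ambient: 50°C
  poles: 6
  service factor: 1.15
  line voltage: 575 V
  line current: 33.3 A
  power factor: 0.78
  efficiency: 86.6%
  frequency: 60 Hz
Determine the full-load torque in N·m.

178 N·m

P_in = √3·V·I·cosφ = 1.732 × 575 × 33.3 × 0.78 = 25868 W
P_out = η·P_in = 0.866 × 25868 = 22402 W
n = n_s = 120×60/6 = 1200 rpm (synchronous)
ω = 2π×1200/60 = 125.7 rad/s
τ = P_out/ω = 22402/125.7 = 178 N·m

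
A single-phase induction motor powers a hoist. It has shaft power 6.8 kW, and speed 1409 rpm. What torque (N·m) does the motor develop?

ω = 2π × 1409/60 = 147.6 rad/s
τ = P/ω = 6800/147.6 = 46.1 N·m

46.1 N·m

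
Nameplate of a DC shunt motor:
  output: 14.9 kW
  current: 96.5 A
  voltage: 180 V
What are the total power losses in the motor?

P_in = V·I = 180×96.5 = 17370 W
P_out = 14900 W
Losses = P_in − P_out = 17370 − 14900 = 2470 W

2470 W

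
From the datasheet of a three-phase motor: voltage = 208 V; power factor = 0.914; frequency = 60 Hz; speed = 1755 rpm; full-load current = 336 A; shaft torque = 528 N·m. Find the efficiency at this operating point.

87.7 %

ω = 2π × 1755/60 = 183.8 rad/s; P_out = τω = 528 × 183.8 = 97046 W
P_in = √3·V_L·I_L·cosφ = 1.732 × 208 × 336 × 0.914 = 110636 W
η = P_out / P_in = 97046 / 110636 = 0.877 = 87.7%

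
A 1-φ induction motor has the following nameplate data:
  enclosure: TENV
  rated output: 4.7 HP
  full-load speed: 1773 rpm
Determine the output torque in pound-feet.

P_out = 4.7 × 746 = 3506 W
ω = 2π × 1773/60 = 185.7 rad/s
τ = P_out/ω = 3506/185.7 = 18.88 N·m
In lb·ft: 18.88/1.356 = 13.9 lb·ft

13.9 lb·ft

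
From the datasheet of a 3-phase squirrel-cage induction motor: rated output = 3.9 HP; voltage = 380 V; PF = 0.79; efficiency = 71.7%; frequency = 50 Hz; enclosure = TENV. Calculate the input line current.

7.8 A

P_out = 3.9 × 746 = 2909 W
P_in = P_out / η = 2909 / 0.717 = 4057 W
I_L = P_in / (√3·V_L·cosφ) = 4057 / (1.732 × 380 × 0.79) = 7.8 A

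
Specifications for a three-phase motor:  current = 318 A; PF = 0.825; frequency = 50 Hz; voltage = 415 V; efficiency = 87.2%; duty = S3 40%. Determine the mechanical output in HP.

220 HP

P_in = √3·V·I·cosφ = 1.732 × 415 × 318 × 0.825 = 188572 W
P_out = η·P_in = 0.872 × 188572 = 164435 W
= 164435/746 = 220 HP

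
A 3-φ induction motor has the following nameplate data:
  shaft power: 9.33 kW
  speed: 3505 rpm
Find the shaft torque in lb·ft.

18.7 lb·ft

ω = 2π × 3505/60 = 367 rad/s
τ = P/ω = 9330/367 = 25.42 N·m
In lb·ft: 25.42/1.356 = 18.7 lb·ft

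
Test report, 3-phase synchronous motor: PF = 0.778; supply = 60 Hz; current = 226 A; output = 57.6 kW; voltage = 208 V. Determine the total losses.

5740 W

P_in = √3·V·I·cosφ = 1.732×208×226×0.778 = 63343 W
P_out = 57600 W
Losses = P_in − P_out = 63343 − 57600 = 5743 W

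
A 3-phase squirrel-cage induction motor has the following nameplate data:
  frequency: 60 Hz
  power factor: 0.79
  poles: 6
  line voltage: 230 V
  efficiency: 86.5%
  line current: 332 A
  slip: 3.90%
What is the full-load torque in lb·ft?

P_in = √3·V·I·cosφ = 1.732 × 230 × 332 × 0.79 = 104482 W
P_out = η·P_in = 0.865 × 104482 = 90377 W
n_s = 120×60/6 = 1200 rpm; n = 1200×(1−0.039) = 1153 rpm
ω = 2π×1153/60 = 120.7 rad/s
τ = P_out/ω = 90377/120.7 = 748.8 N·m
In lb·ft: 748.8/1.356 = 552 lb·ft

552 lb·ft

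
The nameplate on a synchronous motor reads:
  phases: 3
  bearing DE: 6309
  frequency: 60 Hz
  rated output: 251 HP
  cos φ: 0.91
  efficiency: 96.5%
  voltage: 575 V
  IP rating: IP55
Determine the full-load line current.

214 A

P_out = 251 × 746 = 187246 W
P_in = P_out / η = 187246 / 0.965 = 194037 W
I_L = P_in / (√3·V_L·cosφ) = 194037 / (1.732 × 575 × 0.91) = 214 A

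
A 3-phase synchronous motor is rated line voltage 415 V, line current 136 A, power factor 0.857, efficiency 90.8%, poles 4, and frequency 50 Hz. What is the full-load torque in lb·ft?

357 lb·ft

P_in = √3·V·I·cosφ = 1.732 × 415 × 136 × 0.857 = 83775 W
P_out = η·P_in = 0.908 × 83775 = 76068 W
n = n_s = 120×50/4 = 1500 rpm (synchronous)
ω = 2π×1500/60 = 157.1 rad/s
τ = P_out/ω = 76068/157.1 = 484.2 N·m
In lb·ft: 484.2/1.356 = 357 lb·ft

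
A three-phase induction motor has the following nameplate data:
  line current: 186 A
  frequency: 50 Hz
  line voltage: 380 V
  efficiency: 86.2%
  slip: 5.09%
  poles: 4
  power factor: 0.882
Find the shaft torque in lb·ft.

460 lb·ft

P_in = √3·V·I·cosφ = 1.732 × 380 × 186 × 0.882 = 107972 W
P_out = η·P_in = 0.862 × 107972 = 93072 W
n_s = 120×50/4 = 1500 rpm; n = 1500×(1−0.0509) = 1424 rpm
ω = 2π×1424/60 = 149.1 rad/s
τ = P_out/ω = 93072/149.1 = 624.2 N·m
In lb·ft: 624.2/1.356 = 460 lb·ft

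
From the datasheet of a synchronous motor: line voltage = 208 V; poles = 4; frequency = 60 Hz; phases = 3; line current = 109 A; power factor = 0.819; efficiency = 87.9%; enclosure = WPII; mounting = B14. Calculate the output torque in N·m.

P_in = √3·V·I·cosφ = 1.732 × 208 × 109 × 0.819 = 32160 W
P_out = η·P_in = 0.879 × 32160 = 28269 W
n = n_s = 120×60/4 = 1800 rpm (synchronous)
ω = 2π×1800/60 = 188.5 rad/s
τ = P_out/ω = 28269/188.5 = 150 N·m

150 N·m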